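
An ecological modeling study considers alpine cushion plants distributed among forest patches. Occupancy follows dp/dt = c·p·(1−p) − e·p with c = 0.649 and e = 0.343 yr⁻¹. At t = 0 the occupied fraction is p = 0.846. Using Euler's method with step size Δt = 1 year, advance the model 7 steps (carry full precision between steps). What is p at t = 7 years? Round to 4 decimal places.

Update rule: p ← p + [c·p·(1−p) − e·p]·Δt with Δt = 1.
p: 0.84600 → 0.64038  (Δp = -0.20562)
p: 0.64038 → 0.57019  (Δp = -0.07019)
p: 0.57019 → 0.53367  (Δp = -0.03652)
p: 0.53367 → 0.51213  (Δp = -0.02153)
p: 0.51213 → 0.49863  (Δp = -0.01351)
p: 0.49863 → 0.48985  (Δp = -0.00878)
p: 0.48985 → 0.48401  (Δp = -0.00583)

0.4840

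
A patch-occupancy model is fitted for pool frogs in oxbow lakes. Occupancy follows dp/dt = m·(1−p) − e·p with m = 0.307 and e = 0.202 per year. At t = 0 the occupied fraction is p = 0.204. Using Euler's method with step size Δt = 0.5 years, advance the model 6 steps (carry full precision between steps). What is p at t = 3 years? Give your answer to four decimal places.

0.5346

Update rule: p ← p + [m·(1−p) − e·p]·Δt with Δt = 0.5.
  1  |  dp/dt·Δt = +0.101582  |  p_1 = 0.305582
  2  |  dp/dt·Δt = +0.075729  |  p_2 = 0.381311
  3  |  dp/dt·Δt = +0.056456  |  p_3 = 0.437768
  4  |  dp/dt·Δt = +0.042088  |  p_4 = 0.479856
  5  |  dp/dt·Δt = +0.031377  |  p_5 = 0.511232
  6  |  dp/dt·Δt = +0.023391  |  p_6 = 0.534624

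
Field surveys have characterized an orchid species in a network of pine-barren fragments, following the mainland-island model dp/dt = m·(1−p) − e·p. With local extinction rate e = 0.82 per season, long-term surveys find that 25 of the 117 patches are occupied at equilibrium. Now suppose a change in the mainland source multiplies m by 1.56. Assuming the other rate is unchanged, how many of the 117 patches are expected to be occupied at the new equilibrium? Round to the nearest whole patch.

Observed p* = 25/117 = 0.21368.
Balance m(1−p*) = e·p* gives m = e·p*/(1−p*) = 0.82×0.21368/0.78632 = 0.22283.
New p* = m/(m+e) = 0.34761/(0.34761+0.82000) = 0.29771.
Expected occupied = 117 × 0.29771 = 34.83 ≈ 35.

35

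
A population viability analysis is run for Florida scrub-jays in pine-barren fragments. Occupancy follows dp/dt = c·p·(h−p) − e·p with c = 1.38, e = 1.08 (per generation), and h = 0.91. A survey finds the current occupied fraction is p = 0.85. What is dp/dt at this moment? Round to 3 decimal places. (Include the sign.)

Colonization term: c·p·(h−p) = 1.38×0.85×0.0600 = 0.07038.
Extinction term: e·p = 0.91800.
dp/dt = 0.07038 − 0.91800 = -0.84762.

-0.848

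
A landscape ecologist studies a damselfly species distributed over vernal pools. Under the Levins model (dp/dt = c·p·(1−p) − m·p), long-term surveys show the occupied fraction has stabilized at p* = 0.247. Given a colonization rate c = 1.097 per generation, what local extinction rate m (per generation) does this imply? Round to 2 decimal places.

0.83

At equilibrium c(1−p*) = m.
m = 1.097 × (1 − 0.247) = 1.097 × 0.7530 = 0.8260.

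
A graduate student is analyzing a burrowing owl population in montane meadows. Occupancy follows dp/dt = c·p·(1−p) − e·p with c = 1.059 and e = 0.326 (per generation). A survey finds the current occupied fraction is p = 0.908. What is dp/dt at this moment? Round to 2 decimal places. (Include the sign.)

Colonization term: c·p·(1−p) = 1.059×0.908×0.0920 = 0.08846.
Extinction term: e·p = 0.29601.
dp/dt = 0.08846 − 0.29601 = -0.20754.

-0.21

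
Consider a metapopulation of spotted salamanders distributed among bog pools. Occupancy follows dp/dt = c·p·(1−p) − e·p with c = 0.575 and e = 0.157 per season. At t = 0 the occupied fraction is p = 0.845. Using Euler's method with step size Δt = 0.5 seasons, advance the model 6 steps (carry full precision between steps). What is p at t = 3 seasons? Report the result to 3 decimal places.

0.752

Update rule: p ← p + [c·p·(1−p) − e·p]·Δt with Δt = 0.5.
  1  |  dp/dt·Δt = -0.028677  |  p_1 = 0.816323
  2  |  dp/dt·Δt = -0.020974  |  p_2 = 0.795349
  3  |  dp/dt·Δt = -0.015639  |  p_3 = 0.779710
  4  |  dp/dt·Δt = -0.011826  |  p_4 = 0.767885
  5  |  dp/dt·Δt = -0.009036  |  p_5 = 0.758849
  6  |  dp/dt·Δt = -0.006958  |  p_6 = 0.751891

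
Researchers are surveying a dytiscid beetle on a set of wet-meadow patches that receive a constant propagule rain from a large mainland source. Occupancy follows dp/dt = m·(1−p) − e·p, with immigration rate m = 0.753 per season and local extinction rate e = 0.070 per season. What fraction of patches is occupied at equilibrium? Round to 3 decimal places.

At equilibrium the propagule rain into empty patches balances local extinction: m(1−p*) = e·p*.
p* = m/(m+e) = 0.753/(0.753+0.070) = 0.753/0.8230 = 0.9149.

0.915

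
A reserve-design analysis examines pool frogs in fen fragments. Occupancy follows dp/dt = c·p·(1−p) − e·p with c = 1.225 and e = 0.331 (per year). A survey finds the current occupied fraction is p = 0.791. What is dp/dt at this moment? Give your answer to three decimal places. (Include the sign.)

-0.059

Colonization term: c·p·(1−p) = 1.225×0.791×0.2090 = 0.20252.
Extinction term: e·p = 0.26182.
dp/dt = 0.20252 − 0.26182 = -0.05931.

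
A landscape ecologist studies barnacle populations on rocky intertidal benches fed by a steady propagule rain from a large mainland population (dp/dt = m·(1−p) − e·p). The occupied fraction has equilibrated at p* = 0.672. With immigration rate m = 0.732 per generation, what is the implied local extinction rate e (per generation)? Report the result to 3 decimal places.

At equilibrium m(1−p*) = e·p*, so e = m(1−p*)/p*.
e = 0.732 × 0.3280 / 0.672 = 0.3573.

0.357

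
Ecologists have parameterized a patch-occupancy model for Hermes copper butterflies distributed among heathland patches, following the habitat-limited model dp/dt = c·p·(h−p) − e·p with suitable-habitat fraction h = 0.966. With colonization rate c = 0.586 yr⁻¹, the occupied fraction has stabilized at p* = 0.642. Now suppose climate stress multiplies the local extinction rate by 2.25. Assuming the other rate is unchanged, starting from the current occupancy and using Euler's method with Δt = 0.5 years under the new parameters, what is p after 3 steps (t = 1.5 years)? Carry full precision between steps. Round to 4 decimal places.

Balance c(h−p*) = e gives e = 0.586×(0.966 − 0.64200) = 0.18986.
Starting from p₀ = 0.64200; update p ← p + (dp/dt)·Δt with the new parameters.
  1  |  dp/dt·Δt = -0.076183  |  p_1 = 0.565817
  2  |  dp/dt·Δt = -0.054513  |  p_2 = 0.511304
  3  |  dp/dt·Δt = -0.041094  |  p_3 = 0.470210

0.4702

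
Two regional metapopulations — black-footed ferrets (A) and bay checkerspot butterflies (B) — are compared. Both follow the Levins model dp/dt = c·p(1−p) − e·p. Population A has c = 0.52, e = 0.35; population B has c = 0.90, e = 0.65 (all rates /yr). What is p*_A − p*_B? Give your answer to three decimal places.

A: p*_A = 1 − 0.35/0.52 = 0.3269.
B: p*_B = 1 − 0.65/0.90 = 0.2778.
p*_A − p*_B = 0.3269 − 0.2778 = 0.0491.

0.049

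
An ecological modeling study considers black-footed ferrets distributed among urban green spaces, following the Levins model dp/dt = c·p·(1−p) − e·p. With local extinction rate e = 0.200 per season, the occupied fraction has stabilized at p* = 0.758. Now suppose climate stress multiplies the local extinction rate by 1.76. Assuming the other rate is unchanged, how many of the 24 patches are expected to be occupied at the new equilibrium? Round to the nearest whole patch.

Balance c(1−p*) = e gives c = e/(1 − 0.75800) = 0.200/0.24200 = 0.82645.
New p* = 1 − e/c = 1 − 0.35200/0.82645 = 0.57408.
Expected occupied = 24 × 0.57408 = 13.78 ≈ 14.

14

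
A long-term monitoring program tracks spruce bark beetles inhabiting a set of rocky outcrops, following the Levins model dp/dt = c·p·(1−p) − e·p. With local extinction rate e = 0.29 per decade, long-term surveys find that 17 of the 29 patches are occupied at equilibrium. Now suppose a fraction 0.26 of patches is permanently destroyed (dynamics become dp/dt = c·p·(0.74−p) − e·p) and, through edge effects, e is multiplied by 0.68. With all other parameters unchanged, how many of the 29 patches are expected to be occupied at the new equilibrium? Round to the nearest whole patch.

13

Observed p* = 17/29 = 0.58621.
Balance c(1−p*) = e gives c = e/(1 − 0.58621) = 0.29/0.41379 = 0.70084.
New p* = 0.74 − e/c = 0.74 − 0.19720/0.70084 = 0.45862.
Expected occupied = 29 × 0.45862 = 13.30 ≈ 13.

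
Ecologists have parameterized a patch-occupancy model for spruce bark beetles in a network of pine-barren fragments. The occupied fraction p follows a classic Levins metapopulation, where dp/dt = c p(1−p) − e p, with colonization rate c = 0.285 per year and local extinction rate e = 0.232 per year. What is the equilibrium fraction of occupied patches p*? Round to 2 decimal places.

0.19

Setting dp/dt = 0 and dividing through by p* gives c·(1−p*) = e.
So p* = 1 − e/c = 1 − 0.232/0.285 = 1 − 0.8140 = 0.1860.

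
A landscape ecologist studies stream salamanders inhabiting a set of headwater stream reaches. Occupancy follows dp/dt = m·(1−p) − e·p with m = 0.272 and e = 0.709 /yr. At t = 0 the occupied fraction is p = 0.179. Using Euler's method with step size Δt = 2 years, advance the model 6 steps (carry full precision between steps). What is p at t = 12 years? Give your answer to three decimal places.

0.199

Update rule: p ← p + [m·(1−p) − e·p]·Δt with Δt = 2.
p: 0.17900 → 0.37180  (Δp = +0.19280)
p: 0.37180 → 0.18633  (Δp = -0.18548)
p: 0.18633 → 0.36475  (Δp = +0.17843)
p: 0.36475 → 0.19311  (Δp = -0.17165)
p: 0.19311 → 0.35823  (Δp = +0.16512)
p: 0.35823 → 0.19938  (Δp = -0.15885)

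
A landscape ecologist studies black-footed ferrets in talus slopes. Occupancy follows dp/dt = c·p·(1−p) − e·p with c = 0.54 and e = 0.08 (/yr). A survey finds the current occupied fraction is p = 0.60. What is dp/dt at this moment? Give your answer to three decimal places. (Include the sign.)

Colonization term: c·p·(1−p) = 0.54×0.60×0.4000 = 0.12960.
Extinction term: e·p = 0.04800.
dp/dt = 0.12960 − 0.04800 = 0.08160.

0.082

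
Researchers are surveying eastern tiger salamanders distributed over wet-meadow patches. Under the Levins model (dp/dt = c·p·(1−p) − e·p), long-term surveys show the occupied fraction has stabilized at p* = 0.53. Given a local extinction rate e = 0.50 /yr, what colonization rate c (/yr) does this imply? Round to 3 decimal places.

1.064

At equilibrium c(1−p*) = e, so c = e/(1−p*).
c = 0.50/(1 − 0.53) = 0.50/0.4700 = 1.0638.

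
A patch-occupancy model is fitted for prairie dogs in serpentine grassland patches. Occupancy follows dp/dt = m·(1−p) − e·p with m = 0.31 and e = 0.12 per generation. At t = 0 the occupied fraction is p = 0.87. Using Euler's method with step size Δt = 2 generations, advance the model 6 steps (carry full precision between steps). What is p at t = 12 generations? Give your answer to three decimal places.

Update rule: p ← p + [m·(1−p) − e·p]·Δt with Δt = 2.
  1  |  dp/dt·Δt = -0.128200  |  p_1 = 0.741800
  2  |  dp/dt·Δt = -0.017948  |  p_2 = 0.723852
  3  |  dp/dt·Δt = -0.002513  |  p_3 = 0.721339
  4  |  dp/dt·Δt = -0.000352  |  p_4 = 0.720987
  5  |  dp/dt·Δt = -0.000049  |  p_5 = 0.720938
  6  |  dp/dt·Δt = -0.000007  |  p_6 = 0.720931

0.721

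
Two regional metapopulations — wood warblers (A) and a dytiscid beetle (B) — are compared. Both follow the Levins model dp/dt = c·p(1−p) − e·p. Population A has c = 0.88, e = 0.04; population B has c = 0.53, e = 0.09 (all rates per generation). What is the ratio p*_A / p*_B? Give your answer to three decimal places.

1.150

A: p*_A = 1 − 0.04/0.88 = 0.9545.
B: p*_B = 1 − 0.09/0.53 = 0.8302.
p*_A / p*_B = 0.9545/0.8302 = 1.1498.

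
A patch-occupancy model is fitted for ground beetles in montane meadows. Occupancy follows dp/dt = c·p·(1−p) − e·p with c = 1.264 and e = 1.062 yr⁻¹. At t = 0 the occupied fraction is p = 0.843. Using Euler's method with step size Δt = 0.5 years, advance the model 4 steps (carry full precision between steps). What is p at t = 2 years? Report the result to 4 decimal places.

Update rule: p ← p + [c·p·(1−p) − e·p]·Δt with Δt = 0.5.
p: 0.84300 → 0.47901  (Δp = -0.36399)
p: 0.47901 → 0.38238  (Δp = -0.09663)
p: 0.38238 → 0.32859  (Δp = -0.05379)
p: 0.32859 → 0.29354  (Δp = -0.03505)

0.2935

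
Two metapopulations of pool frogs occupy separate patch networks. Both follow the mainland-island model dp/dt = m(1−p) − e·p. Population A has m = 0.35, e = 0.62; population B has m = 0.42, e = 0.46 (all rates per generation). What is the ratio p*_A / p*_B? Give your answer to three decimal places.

A: p*_A = m/(m+e) = 0.35/0.9700 = 0.3608.
B: p*_B = 0.42/0.8800 = 0.4773.
p*_A / p*_B = 0.3608/0.4773 = 0.7560.

0.756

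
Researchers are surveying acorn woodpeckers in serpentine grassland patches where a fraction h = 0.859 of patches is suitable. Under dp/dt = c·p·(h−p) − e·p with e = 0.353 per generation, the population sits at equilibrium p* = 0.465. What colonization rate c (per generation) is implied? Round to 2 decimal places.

At equilibrium c(h−p*) = e, so c = e/(h−p*).
c = 0.353/(0.859 − 0.465) = 0.353/0.3940 = 0.8959.

0.90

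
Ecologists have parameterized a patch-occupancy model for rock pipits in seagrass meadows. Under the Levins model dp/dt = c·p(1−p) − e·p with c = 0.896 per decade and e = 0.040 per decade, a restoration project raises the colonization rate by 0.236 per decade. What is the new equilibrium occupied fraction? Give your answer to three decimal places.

Before: p* = 1 − 0.040/0.896 = 0.9554.
After the change, c = 1.132, e = 0.04, so p* = 1 − 0.04/1.132 = 0.9647.

0.965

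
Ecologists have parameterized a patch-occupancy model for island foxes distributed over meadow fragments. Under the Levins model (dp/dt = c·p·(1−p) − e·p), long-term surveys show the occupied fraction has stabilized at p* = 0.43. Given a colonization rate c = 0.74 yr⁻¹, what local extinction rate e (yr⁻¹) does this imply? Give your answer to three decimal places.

0.422

At equilibrium c(1−p*) = e.
e = 0.74 × (1 − 0.43) = 0.74 × 0.5700 = 0.4218.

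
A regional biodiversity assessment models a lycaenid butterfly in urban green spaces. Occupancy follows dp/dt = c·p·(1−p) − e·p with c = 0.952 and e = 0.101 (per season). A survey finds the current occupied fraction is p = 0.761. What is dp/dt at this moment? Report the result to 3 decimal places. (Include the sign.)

Colonization term: c·p·(1−p) = 0.952×0.761×0.2390 = 0.17315.
Extinction term: e·p = 0.07686.
dp/dt = 0.17315 − 0.07686 = 0.09629.

0.096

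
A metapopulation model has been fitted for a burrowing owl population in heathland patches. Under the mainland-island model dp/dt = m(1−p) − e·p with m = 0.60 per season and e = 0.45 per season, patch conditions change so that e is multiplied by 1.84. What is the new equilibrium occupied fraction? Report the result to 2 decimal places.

Before: p* = 0.60/(0.60+0.45) = 0.5714.
After: m = 0.6, e = 0.828; p* = 0.6/1.4280 = 0.4202.

0.42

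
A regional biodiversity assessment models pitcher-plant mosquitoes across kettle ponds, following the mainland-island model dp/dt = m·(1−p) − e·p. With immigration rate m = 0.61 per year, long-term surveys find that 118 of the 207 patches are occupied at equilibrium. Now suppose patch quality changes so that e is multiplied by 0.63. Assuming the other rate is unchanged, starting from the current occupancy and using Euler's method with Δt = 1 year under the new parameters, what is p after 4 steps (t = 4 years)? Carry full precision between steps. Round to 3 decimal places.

0.678

Observed p* = 118/207 = 0.57005.
Balance m(1−p*) = e·p* gives e = m(1−p*)/p* = 0.61×0.42995/0.57005 = 0.46008.
Starting from p₀ = 0.57005; update p ← p + (dp/dt)·Δt with the new parameters.
step 1: Δp = +0.09704, p = 0.66709
step 2: Δp = +0.00972, p = 0.67681
step 3: Δp = +0.00097, p = 0.67778
step 4: Δp = +0.00010, p = 0.67788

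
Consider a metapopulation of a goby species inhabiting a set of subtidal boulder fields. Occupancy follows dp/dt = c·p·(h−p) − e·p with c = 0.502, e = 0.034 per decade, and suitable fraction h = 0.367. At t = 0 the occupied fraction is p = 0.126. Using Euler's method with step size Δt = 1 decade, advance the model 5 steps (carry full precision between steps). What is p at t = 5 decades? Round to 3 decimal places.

0.182

Update rule: p ← p + [c·p·(h−p) − e·p]·Δt with Δt = 1.
p: 0.12600 → 0.13696  (Δp = +0.01096)
p: 0.13696 → 0.14812  (Δp = +0.01116)
p: 0.14812 → 0.15936  (Δp = +0.01124)
p: 0.15936 → 0.17055  (Δp = +0.01119)
p: 0.17055 → 0.18157  (Δp = +0.01102)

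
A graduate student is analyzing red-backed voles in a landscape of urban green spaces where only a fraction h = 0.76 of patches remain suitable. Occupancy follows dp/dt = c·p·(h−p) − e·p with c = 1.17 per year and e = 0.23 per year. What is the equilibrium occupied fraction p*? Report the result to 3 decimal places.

0.563

Setting dp/dt = 0 and dividing by p* gives c·(h−p*) = e.
So p* = h − e/c = 0.76 − 0.23/1.17 = 0.76 − 0.1966 = 0.5634.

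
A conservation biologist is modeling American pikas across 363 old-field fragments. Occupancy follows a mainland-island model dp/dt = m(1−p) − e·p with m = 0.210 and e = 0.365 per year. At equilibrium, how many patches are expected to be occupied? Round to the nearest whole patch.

133

p* = m/(m+e) = 0.210/0.5750 = 0.3652.
Expected occupied patches = N × p* = 363 × 0.3652 = 132.57 ≈ 133.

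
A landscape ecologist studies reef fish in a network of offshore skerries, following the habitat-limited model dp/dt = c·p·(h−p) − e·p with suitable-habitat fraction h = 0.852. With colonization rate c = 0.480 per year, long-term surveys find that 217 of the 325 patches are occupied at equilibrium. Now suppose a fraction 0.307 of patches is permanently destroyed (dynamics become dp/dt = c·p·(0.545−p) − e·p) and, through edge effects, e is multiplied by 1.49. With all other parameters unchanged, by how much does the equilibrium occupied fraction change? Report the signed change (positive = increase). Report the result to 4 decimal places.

Observed p* = 217/325 = 0.66769.
Balance c(h−p*) = e gives e = 0.480×(0.852 − 0.66769) = 0.08847.
New p* = 0.545 − e/c = 0.545 − 0.13182/0.48000 = 0.27038.
Δp* = 0.27038 − 0.66769 = -0.39731.

-0.3973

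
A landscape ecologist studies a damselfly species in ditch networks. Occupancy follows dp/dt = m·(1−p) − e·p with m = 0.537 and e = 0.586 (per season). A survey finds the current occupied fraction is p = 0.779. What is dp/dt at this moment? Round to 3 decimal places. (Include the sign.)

-0.338

Colonization term: m·(1−p) = 0.537×0.2210 = 0.11868.
Extinction term: e·p = 0.45649.
dp/dt = 0.11868 − 0.45649 = -0.33782.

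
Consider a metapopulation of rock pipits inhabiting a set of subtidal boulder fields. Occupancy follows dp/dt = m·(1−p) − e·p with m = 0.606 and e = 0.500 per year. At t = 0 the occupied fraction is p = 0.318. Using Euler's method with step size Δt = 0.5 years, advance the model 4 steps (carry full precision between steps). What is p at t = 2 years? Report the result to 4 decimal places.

0.5387

Update rule: p ← p + [m·(1−p) − e·p]·Δt with Δt = 0.5.
t = 0.5: p = 0.31800 + (+0.12715) = 0.44515
t = 1: p = 0.44515 + (+0.05683) = 0.50198
t = 1.5: p = 0.50198 + (+0.02540) = 0.52739
t = 2: p = 0.52739 + (+0.01136) = 0.53874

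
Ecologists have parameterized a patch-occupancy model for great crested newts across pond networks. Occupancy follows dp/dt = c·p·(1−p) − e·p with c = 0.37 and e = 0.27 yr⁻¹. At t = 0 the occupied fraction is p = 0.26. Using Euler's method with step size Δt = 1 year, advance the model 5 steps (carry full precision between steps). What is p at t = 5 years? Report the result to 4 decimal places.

0.2641

Update rule: p ← p + [c·p·(1−p) − e·p]·Δt with Δt = 1.
  1  |  dp/dt·Δt = +0.000988  |  p_1 = 0.260988
  2  |  dp/dt·Δt = +0.000896  |  p_2 = 0.261884
  3  |  dp/dt·Δt = +0.000813  |  p_3 = 0.262697
  4  |  dp/dt·Δt = +0.000736  |  p_4 = 0.263433
  5  |  dp/dt·Δt = +0.000666  |  p_5 = 0.264099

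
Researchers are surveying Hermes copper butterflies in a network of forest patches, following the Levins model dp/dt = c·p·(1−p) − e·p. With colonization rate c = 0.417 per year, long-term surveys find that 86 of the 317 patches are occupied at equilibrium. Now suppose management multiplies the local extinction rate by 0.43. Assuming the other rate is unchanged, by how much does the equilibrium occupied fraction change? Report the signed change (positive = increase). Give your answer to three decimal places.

0.415

Observed p* = 86/317 = 0.27129.
Balance c(1−p*) = e gives e = 0.417×(1 − 0.27129) = 0.30387.
New p* = 1 − e/c = 1 − 0.13066/0.41700 = 0.68667.
Δp* = 0.68667 − 0.27129 = +0.41538.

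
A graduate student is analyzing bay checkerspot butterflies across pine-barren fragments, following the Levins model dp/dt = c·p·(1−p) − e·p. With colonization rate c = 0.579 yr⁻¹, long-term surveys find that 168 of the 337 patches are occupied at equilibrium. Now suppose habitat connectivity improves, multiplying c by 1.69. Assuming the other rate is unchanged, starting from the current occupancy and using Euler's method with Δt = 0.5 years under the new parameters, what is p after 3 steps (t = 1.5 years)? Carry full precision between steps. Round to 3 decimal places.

Observed p* = 168/337 = 0.49852.
Balance c(1−p*) = e gives e = 0.579×(1 − 0.49852) = 0.29036.
Starting from p₀ = 0.49852; update p ← p + (dp/dt)·Δt with the new parameters.
step 1: Δp = +0.04994, p = 0.54845
step 2: Δp = +0.04154, p = 0.59000
step 3: Δp = +0.03270, p = 0.62269

0.623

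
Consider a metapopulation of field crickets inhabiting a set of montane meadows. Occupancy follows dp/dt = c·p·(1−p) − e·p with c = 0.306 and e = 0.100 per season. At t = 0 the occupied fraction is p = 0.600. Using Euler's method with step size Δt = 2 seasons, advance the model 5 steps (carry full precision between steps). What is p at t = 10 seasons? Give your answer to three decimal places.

Update rule: p ← p + [c·p·(1−p) − e·p]·Δt with Δt = 2.
t = 2: p = 0.60000 + (+0.02688) = 0.62688
t = 4: p = 0.62688 + (+0.01777) = 0.64465
t = 6: p = 0.64465 + (+0.01126) = 0.65592
t = 8: p = 0.65592 + (+0.00694) = 0.66286
t = 10: p = 0.66286 + (+0.00420) = 0.66705

0.667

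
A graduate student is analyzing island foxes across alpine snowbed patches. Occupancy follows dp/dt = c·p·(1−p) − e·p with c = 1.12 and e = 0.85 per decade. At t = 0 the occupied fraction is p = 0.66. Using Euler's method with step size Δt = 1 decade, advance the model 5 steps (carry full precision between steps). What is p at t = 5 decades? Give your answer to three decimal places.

0.262

Update rule: p ← p + [c·p·(1−p) − e·p]·Δt with Δt = 1.
  1  |  dp/dt·Δt = -0.309672  |  p_1 = 0.350328
  2  |  dp/dt·Δt = -0.042869  |  p_2 = 0.307459
  3  |  dp/dt·Δt = -0.022861  |  p_3 = 0.284598
  4  |  dp/dt·Δt = -0.013874  |  p_4 = 0.270724
  5  |  dp/dt·Δt = -0.008991  |  p_5 = 0.261733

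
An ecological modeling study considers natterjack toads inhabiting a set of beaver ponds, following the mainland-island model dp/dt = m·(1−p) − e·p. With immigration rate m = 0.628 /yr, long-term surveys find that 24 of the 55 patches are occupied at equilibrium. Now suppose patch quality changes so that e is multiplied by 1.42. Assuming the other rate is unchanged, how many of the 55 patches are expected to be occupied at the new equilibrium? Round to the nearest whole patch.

19

Observed p* = 24/55 = 0.43636.
Balance m(1−p*) = e·p* gives e = m(1−p*)/p* = 0.628×0.56364/0.43636 = 0.81118.
New p* = m/(m+e) = 0.62800/(0.62800+1.15188) = 0.35283.
Expected occupied = 55 × 0.35283 = 19.41 ≈ 19.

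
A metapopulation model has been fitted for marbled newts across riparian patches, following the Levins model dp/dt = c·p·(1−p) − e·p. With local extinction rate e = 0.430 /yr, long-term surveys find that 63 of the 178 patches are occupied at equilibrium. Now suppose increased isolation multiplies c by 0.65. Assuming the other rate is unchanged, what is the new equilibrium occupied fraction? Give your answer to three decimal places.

Observed p* = 63/178 = 0.35393.
Balance c(1−p*) = e gives c = e/(1 − 0.35393) = 0.430/0.64607 = 0.66556.
New p* = 1 − e/c = 1 − 0.43000/0.43261 = 0.00603.

0.006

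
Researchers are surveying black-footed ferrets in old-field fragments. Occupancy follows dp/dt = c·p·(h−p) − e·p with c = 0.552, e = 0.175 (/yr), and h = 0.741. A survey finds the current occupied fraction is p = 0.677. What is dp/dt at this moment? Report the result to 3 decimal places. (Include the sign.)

-0.095

Colonization term: c·p·(h−p) = 0.552×0.677×0.0640 = 0.02392.
Extinction term: e·p = 0.11847.
dp/dt = 0.02392 − 0.11847 = -0.09456.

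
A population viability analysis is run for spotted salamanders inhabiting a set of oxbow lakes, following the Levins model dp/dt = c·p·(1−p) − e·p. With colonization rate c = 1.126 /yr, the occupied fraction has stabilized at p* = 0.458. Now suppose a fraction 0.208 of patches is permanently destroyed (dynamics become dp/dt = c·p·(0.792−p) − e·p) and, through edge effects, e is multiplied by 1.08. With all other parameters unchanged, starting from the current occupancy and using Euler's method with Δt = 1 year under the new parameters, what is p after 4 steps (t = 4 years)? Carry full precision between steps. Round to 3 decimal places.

Balance c(1−p*) = e gives e = 1.126×(1 − 0.45800) = 0.61029.
Starting from p₀ = 0.45800; update p ← p + (dp/dt)·Δt with the new parameters.
  1  |  dp/dt·Δt = -0.129628  |  p_1 = 0.328372
  2  |  dp/dt·Δt = -0.045010  |  p_2 = 0.283362
  3  |  dp/dt·Δt = -0.024479  |  p_3 = 0.258883
  4  |  dp/dt·Δt = -0.015229  |  p_4 = 0.243654

0.244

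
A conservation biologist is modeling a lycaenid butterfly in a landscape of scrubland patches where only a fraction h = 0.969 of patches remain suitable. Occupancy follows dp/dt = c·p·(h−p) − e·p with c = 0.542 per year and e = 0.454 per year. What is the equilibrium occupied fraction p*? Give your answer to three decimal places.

0.131

Setting dp/dt = 0 and dividing by p* gives c·(h−p*) = e.
So p* = h − e/c = 0.969 − 0.454/0.542 = 0.969 − 0.8376 = 0.1314.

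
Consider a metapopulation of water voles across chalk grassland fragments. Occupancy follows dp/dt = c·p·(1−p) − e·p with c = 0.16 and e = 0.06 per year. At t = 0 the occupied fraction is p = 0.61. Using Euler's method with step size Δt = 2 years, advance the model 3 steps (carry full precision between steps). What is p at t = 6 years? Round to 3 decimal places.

Update rule: p ← p + [c·p·(1−p) − e·p]·Δt with Δt = 2.
t = 2: p = 0.61000 + (+0.00293) = 0.61293
t = 4: p = 0.61293 + (+0.00237) = 0.61530
t = 6: p = 0.61530 + (+0.00191) = 0.61721

0.617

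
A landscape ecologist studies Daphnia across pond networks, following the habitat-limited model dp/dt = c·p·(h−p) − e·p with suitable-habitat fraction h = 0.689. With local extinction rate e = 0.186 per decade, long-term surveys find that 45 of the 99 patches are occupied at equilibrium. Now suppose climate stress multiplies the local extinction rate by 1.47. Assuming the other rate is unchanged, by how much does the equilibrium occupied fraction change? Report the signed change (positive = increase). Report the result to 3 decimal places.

Observed p* = 45/99 = 0.45455.
Balance c(h−p*) = e gives c = e/(0.689 − 0.45455) = 0.186/0.23445 = 0.79335.
New p* = 0.689 − e/c = 0.689 − 0.27342/0.79335 = 0.34436.
Δp* = 0.34436 − 0.45455 = -0.11019.

-0.110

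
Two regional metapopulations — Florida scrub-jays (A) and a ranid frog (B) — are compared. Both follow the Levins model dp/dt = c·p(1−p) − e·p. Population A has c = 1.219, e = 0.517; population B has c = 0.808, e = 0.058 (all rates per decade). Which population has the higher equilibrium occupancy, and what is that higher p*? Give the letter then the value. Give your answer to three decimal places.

A: p*_A = 1 − 0.517/1.219 = 0.5759.
B: p*_B = 1 − 0.058/0.808 = 0.9282.
B is higher at 0.9282.

B, 0.928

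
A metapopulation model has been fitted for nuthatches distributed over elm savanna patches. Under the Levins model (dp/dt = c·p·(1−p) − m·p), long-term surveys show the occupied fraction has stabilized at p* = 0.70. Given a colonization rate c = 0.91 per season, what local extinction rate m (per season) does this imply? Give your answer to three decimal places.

At equilibrium c(1−p*) = m.
m = 0.91 × (1 − 0.70) = 0.91 × 0.3000 = 0.2730.

0.273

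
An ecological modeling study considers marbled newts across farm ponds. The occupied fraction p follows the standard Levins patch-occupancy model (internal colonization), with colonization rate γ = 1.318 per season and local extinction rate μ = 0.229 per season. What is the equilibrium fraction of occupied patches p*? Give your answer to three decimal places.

0.826

At equilibrium, colonization balances extinction: γ·p*·(1−p*) = μ·p*.
So p* = 1 − μ/γ = 1 − 0.229/1.318 = 1 − 0.1737 = 0.8263.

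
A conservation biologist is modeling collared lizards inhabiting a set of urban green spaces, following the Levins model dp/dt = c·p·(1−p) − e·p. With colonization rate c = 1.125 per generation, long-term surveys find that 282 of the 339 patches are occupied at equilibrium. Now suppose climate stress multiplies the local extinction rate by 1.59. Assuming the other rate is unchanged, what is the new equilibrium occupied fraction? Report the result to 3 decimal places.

0.733

Observed p* = 282/339 = 0.83186.
Balance c(1−p*) = e gives e = 1.125×(1 − 0.83186) = 0.18916.
New p* = 1 − e/c = 1 − 0.30076/1.12500 = 0.73266.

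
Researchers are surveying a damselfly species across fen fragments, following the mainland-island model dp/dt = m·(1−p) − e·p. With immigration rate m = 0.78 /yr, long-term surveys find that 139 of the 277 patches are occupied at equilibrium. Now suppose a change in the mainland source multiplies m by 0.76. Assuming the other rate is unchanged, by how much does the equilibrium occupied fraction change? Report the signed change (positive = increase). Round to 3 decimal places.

-0.068

Observed p* = 139/277 = 0.50181.
Balance m(1−p*) = e·p* gives e = m(1−p*)/p* = 0.78×0.49819/0.50181 = 0.77437.
New p* = m/(m+e) = 0.59280/(0.59280+0.77437) = 0.43360.
Δp* = 0.43360 − 0.50181 = -0.06821.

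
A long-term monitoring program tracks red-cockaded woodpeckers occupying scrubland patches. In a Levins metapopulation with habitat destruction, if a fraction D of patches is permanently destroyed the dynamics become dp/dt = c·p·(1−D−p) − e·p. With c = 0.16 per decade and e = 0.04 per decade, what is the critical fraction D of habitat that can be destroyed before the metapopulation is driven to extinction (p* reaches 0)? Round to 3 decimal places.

The nontrivial equilibrium is p* = (1−D) − e/c; extinction occurs when this hits zero.
So D_crit = 1 − e/c = 1 − 0.04/0.16 = 1 − 0.2500 = 0.7500.
Note this equals the original equilibrium occupancy — the Levins extinction-debt result.

0.750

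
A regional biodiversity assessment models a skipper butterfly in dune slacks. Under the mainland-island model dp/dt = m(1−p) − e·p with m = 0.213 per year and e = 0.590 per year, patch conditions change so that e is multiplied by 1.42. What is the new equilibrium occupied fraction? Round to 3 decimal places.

Before: p* = 0.213/(0.213+0.590) = 0.2653.
After: m = 0.213, e = 0.8378; p* = 0.213/1.0508 = 0.2027.

0.203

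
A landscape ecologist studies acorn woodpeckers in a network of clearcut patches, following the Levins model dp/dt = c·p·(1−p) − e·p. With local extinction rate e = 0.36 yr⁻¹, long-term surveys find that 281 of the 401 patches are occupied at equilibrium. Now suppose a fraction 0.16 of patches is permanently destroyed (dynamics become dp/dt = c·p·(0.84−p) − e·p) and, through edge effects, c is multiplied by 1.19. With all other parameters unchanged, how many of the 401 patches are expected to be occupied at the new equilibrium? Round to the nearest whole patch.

236

Observed p* = 281/401 = 0.70075.
Balance c(1−p*) = e gives c = e/(1 − 0.70075) = 0.36/0.29925 = 1.20301.
New p* = 0.84 − e/c = 0.84 − 0.36000/1.43158 = 0.58853.
Expected occupied = 401 × 0.58853 = 236.00 ≈ 236.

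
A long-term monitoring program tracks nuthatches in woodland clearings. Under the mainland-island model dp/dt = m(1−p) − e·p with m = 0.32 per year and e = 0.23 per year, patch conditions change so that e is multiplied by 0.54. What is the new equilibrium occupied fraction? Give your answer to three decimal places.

0.720

Before: p* = 0.32/(0.32+0.23) = 0.5818.
After: m = 0.32, e = 0.1242; p* = 0.32/0.4442 = 0.7204.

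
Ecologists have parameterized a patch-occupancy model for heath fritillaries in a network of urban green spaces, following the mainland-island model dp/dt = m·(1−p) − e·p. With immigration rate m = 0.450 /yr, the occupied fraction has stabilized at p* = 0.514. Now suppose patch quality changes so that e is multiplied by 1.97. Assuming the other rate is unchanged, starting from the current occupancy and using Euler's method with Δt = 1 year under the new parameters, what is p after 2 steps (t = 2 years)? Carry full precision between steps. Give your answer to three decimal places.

Balance m(1−p*) = e·p* gives e = m(1−p*)/p* = 0.450×0.48600/0.51400 = 0.42549.
Starting from p₀ = 0.51400; update p ← p + (dp/dt)·Δt with the new parameters.
t = 1: p = 0.51400 + (-0.21214) = 0.30186
t = 2: p = 0.30186 + (+0.06114) = 0.36300

0.363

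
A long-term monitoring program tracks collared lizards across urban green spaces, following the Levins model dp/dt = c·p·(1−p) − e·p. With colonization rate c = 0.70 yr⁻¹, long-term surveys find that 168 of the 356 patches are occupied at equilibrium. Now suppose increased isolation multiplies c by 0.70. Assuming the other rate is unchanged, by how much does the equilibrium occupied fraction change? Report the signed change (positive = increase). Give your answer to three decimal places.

-0.226

Observed p* = 168/356 = 0.47191.
Balance c(1−p*) = e gives e = 0.70×(1 − 0.47191) = 0.36966.
New p* = 1 − e/c = 1 − 0.36966/0.49000 = 0.24559.
Δp* = 0.24559 − 0.47191 = -0.22632.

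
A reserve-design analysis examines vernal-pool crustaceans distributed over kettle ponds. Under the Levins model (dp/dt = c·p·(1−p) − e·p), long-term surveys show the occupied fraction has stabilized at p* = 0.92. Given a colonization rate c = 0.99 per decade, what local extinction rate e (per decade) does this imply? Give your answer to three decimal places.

At equilibrium c(1−p*) = e.
e = 0.99 × (1 − 0.92) = 0.99 × 0.0800 = 0.0792.

0.079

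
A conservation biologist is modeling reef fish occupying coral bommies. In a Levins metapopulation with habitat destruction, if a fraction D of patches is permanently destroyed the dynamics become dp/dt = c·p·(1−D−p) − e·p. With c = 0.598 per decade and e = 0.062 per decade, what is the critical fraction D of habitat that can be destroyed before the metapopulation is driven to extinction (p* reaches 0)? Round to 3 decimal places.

The nontrivial equilibrium is p* = (1−D) − e/c; extinction occurs when this hits zero.
So D_crit = 1 − e/c = 1 − 0.062/0.598 = 1 − 0.1037 = 0.8963.
Note this equals the original equilibrium occupancy — the Levins extinction-debt result.

0.896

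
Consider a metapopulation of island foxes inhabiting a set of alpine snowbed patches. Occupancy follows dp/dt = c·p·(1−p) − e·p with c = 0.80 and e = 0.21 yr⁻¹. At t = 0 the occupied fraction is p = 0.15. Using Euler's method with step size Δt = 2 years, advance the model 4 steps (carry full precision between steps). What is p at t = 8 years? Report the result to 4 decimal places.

Update rule: p ← p + [c·p·(1−p) − e·p]·Δt with Δt = 2.
t = 2: p = 0.15000 + (+0.14100) = 0.29100
t = 4: p = 0.29100 + (+0.20789) = 0.49889
t = 6: p = 0.49889 + (+0.19046) = 0.68935
t = 8: p = 0.68935 + (+0.05310) = 0.74246

0.7425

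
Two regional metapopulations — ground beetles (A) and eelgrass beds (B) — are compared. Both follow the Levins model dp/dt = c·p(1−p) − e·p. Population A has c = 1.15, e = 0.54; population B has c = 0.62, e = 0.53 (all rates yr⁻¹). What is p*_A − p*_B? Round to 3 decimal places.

A: p*_A = 1 − 0.54/1.15 = 0.5304.
B: p*_B = 1 − 0.53/0.62 = 0.1452.
p*_A − p*_B = 0.5304 − 0.1452 = 0.3853.

0.385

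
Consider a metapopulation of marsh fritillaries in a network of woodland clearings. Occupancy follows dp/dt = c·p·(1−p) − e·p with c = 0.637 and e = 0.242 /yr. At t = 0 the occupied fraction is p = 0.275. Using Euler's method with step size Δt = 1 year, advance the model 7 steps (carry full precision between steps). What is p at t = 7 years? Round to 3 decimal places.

Update rule: p ← p + [c·p·(1−p) − e·p]·Δt with Δt = 1.
  1  |  dp/dt·Δt = +0.060452  |  p_1 = 0.335452
  2  |  dp/dt·Δt = +0.060823  |  p_2 = 0.396275
  3  |  dp/dt·Δt = +0.056498  |  p_3 = 0.452773
  4  |  dp/dt·Δt = +0.048258  |  p_4 = 0.501031
  5  |  dp/dt·Δt = +0.038000  |  p_5 = 0.539031
  6  |  dp/dt·Δt = +0.027834  |  p_6 = 0.566865
  7  |  dp/dt·Δt = +0.019221  |  p_7 = 0.586086

0.586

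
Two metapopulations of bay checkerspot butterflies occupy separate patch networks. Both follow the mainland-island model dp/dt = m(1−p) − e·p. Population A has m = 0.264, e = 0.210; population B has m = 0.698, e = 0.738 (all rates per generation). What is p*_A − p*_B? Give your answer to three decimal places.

A: p*_A = m/(m+e) = 0.264/0.4740 = 0.5570.
B: p*_B = 0.698/1.4360 = 0.4861.
p*_A − p*_B = 0.5570 − 0.4861 = 0.0709.

0.071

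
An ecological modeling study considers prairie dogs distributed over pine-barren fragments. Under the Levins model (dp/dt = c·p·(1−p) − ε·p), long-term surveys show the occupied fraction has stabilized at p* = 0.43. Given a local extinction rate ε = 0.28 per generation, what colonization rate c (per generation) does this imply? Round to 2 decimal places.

At equilibrium c(1−p*) = ε, so c = ε/(1−p*).
c = 0.28/(1 − 0.43) = 0.28/0.5700 = 0.4912.

0.49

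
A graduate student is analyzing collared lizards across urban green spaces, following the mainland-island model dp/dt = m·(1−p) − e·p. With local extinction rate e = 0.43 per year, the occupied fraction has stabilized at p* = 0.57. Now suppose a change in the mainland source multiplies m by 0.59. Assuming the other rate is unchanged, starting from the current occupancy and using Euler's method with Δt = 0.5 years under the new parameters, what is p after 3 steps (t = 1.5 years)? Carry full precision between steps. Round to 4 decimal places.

0.4696

Balance m(1−p*) = e·p* gives m = e·p*/(1−p*) = 0.43×0.57000/0.43000 = 0.57000.
Starting from p₀ = 0.57000; update p ← p + (dp/dt)·Δt with the new parameters.
  1  |  dp/dt·Δt = -0.050245  |  p_1 = 0.519754
  2  |  dp/dt·Δt = -0.030994  |  p_2 = 0.488761
  3  |  dp/dt·Δt = -0.019119  |  p_3 = 0.469642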